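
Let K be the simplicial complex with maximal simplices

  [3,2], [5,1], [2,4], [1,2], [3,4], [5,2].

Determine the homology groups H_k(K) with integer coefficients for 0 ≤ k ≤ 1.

H_0 = Z,  H_1 = Z^2.

Take the total order 1 < 2 < 3 < 4 < 5 on the vertex set. Then K (dimension 1) consists of the simplices:

  0-simplices (5): [1], [2], [3], [4], [5]
  1-simplices (6): [1,2], [1,5], [2,3], [2,4], [2,5], [3,4]

giving chain groups C_0 ≅ Z^5, C_1 ≅ Z^6.

The boundary map ∂_1: C_1 → C_0 is given by ∂[p,q] = [q] − [p].
This gives a 5×6 integer matrix of rank 4; reducing to Smith normal form yields diagonal entries (1,1,1,1).

Computing H_k = (kernel of ∂_k) / (image of ∂_{k+1}):

  H_0: rank C_0 − rank ∂_1 = 5 − 4 = 1, and the invariant factors of ∂_1 are all 1, so H_0 ≅ Z.
  H_1: rank ker ∂_1 − rank ∂_2 = (6 − 4) − 0 = 2, and there is no ∂_2, so H_1 ≅ Z^2.

(K is a triangulation of a wedge of 2 circles.)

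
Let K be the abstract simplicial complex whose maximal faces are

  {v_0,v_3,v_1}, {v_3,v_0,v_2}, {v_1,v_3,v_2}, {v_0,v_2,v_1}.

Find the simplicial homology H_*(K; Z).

H_0 = Z,  H_1 = 0,  H_2 = Z.

We work with the vertex ordering v_0 < v_1 < v_2 < v_3. The simplices of K, each written with vertices in increasing order, are:

  0-simplices (4): [v_0], [v_1], [v_2], [v_3]
  1-simplices (6): [v_0,v_1], [v_0,v_2], [v_0,v_3], [v_1,v_2], [v_1,v_3], [v_2,v_3]
  2-simplices (4): [v_0,v_1,v_2], [v_0,v_1,v_3], [v_0,v_2,v_3], [v_1,v_2,v_3]

giving chain groups C_0 ≅ Z^4, C_1 ≅ Z^6, C_2 ≅ Z^4.

The boundary map ∂_1: C_1 → C_0 is given by ∂[p,q] = [q] − [p].
As a 4×6 matrix over Z this has rank 3, with invariant factors (1,1,1).

The boundary map ∂_2: C_2 → C_1 maps a triangle to the signed sum of its edges. For instance
  ∂[v_1,v_2,v_3] = [v_2,v_3] − [v_1,v_3] + [v_1,v_2],
  ∂[v_0,v_2,v_3] = [v_2,v_3] − [v_0,v_3] + [v_0,v_2].
As a 6×4 matrix over Z this has rank 3, with invariant factors (1,1,1).

From H_k ≅ ker(∂_k) / im(∂_{k+1}) we obtain:

  H_0: rank C_0 − rank ∂_1 = 4 − 3 = 1, and the invariant factors of ∂_1 are all 1, so H_0 = Z.
  H_1: rank ker ∂_1 − rank ∂_2 = (6 − 3) − 3 = 0, and the invariant factors of ∂_2 are all 1, so H_1 = 0.
  H_2: rank ker ∂_2 − rank ∂_3 = (4 − 3) − 0 = 1, and there is no ∂_3, so H_2 = Z.

As a check, the Euler characteristic is 4 − 6 + 4 = 2, which agrees with 1 − 0 + 1 = 2.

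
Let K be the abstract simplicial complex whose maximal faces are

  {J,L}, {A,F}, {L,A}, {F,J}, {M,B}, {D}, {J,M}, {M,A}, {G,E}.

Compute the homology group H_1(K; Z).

K has 9 vertices, 8 edges.
rank ∂_1 = 6, rank ∂_2 = 0 ⇒ b_1 = 8 − 6 − 0 = 2. So H_1 = Z^2.

H_1 = Z^2.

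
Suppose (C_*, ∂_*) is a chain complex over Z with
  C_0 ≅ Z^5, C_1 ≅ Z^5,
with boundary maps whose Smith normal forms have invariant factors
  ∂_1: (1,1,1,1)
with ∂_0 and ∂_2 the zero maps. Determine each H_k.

H_0: b_0 = 5 − 0 − 4 = 1; torsion from ∂_1 factors > 1: none. So H_0 ≅ Z.
H_1: b_1 = 5 − 4 − 0 = 1; torsion from ∂_2 factors > 1: none. So H_1 ≅ Z.

H_0 ≅ Z,  H_1 ≅ Z.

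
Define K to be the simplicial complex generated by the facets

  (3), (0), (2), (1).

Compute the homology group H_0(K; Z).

H_0 = Z^4.

Fix the vertex order 0 < 1 < 2 < 3 and write every simplex with vertices in increasing order. Then dim K = 0 and the simplices of K are:

  0-simplices (4): [0], [1], [2], [3]

so the chain groups are C_0 ≅ Z^4.

Computing H_k = (kernel of ∂_k) / (image of ∂_{k+1}):

  H_0: rank C_0 − rank ∂_1 = 4 − 0 = 4, and there is no ∂_1, so H_0 ≅ Z^4.

(K is a triangulation of a set of 4 points.)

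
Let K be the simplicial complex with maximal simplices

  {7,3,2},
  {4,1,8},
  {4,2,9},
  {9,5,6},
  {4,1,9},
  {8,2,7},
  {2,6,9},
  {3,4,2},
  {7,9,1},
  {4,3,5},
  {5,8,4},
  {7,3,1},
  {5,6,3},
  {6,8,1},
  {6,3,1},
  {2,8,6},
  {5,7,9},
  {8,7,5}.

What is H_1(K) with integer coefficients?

Take the total order 1 < 2 < 3 < 4 < 5 < 6 < 7 < 8 < 9 on the vertex set. Then K (dimension 2) consists of the simplices:

  0-simplices (9): [1], [2], [3], [4], [5], [6], [7], [8], [9]
  1-simplices (27): (27 of them)
  2-simplices (18): [1,3,6], [1,3,7], [1,4,8], [1,4,9], [1,6,8], [1,7,9], [2,3,4], [2,3,7], [2,4,9], [2,6,8], [2,6,9], [2,7,8], [3,4,5], [3,5,6], [4,5,8], [5,6,9], [5,7,8], [5,7,9]

Hence C_0 ≅ Z^9, C_1 ≅ Z^27, C_2 ≅ Z^18.

The boundary map ∂_1: C_1 → C_0 maps an edge to its endpoints' difference, ∂[p,q] = q − p. For instance
  ∂[1,4] = [4] − [1].
This gives a 9×27 integer matrix of rank 8; reducing to Smith normal form yields diagonal entries (1,1,1,1,1,1,1,1).

Boundary ∂_2: C_2 → C_1 sends each 2-simplex [p,q,r] to [q,r] − [p,r] + [p,q]. For instance
  ∂[2,7,8] = [7,8] − [2,8] + [2,7],
  ∂[1,6,8] = [6,8] − [1,8] + [1,6].
The 27×18 boundary matrix has rank 17 and Smith normal form diag(1,1,1,1,1,1,1,1,1,1,1,1,1,1,1,1,1).

Reading off H_k = ker ∂_k / im ∂_{k+1}:

  H_1: rank ker ∂_1 − rank ∂_2 = (27 − 8) − 17 = 2, and the invariant factors of ∂_2 are all 1, so H_1 = Z^2.

H_1 = Z^2.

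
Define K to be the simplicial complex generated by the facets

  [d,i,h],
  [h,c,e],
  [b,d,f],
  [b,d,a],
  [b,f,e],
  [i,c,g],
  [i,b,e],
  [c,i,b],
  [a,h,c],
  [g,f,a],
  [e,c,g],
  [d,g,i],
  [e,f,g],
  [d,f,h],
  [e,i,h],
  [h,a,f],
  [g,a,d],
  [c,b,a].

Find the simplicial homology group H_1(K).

H_1 ≅ Z ⊕ Z/2.

K has 9 vertices, 27 edges, 18 triangles.
rank ∂_1 = 8, rank ∂_2 = 18 ⇒ b_1 = 27 − 8 − 18 = 1; ∂_2 has invariant factor(s) [2] giving torsion. So H_1 ≅ Z ⊕ Z/2.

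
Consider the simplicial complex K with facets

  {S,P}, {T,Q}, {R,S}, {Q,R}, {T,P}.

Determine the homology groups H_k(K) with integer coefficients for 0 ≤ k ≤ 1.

H_0 ≅ Z,  H_1 ≅ Z.

We work with the vertex ordering P < Q < R < S < T. The simplices of K, each written with vertices in increasing order, are:

  0-simplices (5): P, Q, R, S, T
  1-simplices (5): PS, PT, QR, QT, RS

giving chain groups C_0 ≅ Z^5, C_1 ≅ Z^5.

Boundary ∂_1: C_1 → C_0 maps an edge to its endpoints' difference, ∂[p,q] = q − p. For instance
  ∂QR = R − Q.
This gives a 5×5 integer matrix of rank 4; reducing to Smith normal form yields diagonal entries (1,1,1,1).

From H_k ≅ ker(∂_k) / im(∂_{k+1}) we obtain:

  H_0: rank C_0 − rank ∂_1 = 5 − 4 = 1, and the invariant factors of ∂_1 are all 1, so H_0 = Z.
  H_1: rank ker ∂_1 − rank ∂_2 = (5 − 4) − 0 = 1, and there is no ∂_2, so H_1 = Z.

As a check, the Euler characteristic is 5 − 5 = 0, which agrees with 1 − 1 = 0.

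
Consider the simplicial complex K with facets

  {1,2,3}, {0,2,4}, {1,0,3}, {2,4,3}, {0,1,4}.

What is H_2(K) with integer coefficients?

H_2 ≅ 0.

Order the vertices as 0 < 1 < 2 < 3 < 4. Listing each simplex with vertices in this order, K has dimension 2 with simplices:

  0-simplices (5): [0], [1], [2], [3], [4]
  1-simplices (10): [0,1], [0,2], [0,3], [0,4], [1,2], [1,3], [1,4], [2,3], [2,4], [3,4]
  2-simplices (5): [0,1,3], [0,1,4], [0,2,4], [1,2,3], [2,3,4]

so the chain groups are C_0 ≅ Z^5, C_1 ≅ Z^10, C_2 ≅ Z^5.

Boundary ∂_1: C_1 → C_0 maps an edge to its endpoints' difference, ∂[p,q] = q − p.
The resulting 5×10 matrix has rank 4, and its Smith normal form has invariant factors (1,1,1,1).

The boundary map ∂_2: C_2 → C_1 acts by ∂[p,q,r] = [q,r] − [p,r] + [p,q]. For instance
  ∂[1,2,3] = [2,3] − [1,3] + [1,2],
  ∂[2,3,4] = [3,4] − [2,4] + [2,3].
The resulting 10×5 matrix has rank 5, and its Smith normal form has invariant factors (1,1,1,1,1).

Now H_k = ker ∂_k / im ∂_{k+1}, so:

  H_2: rank ker ∂_2 − rank ∂_3 = (5 − 5) − 0 = 0, and there is no ∂_3, so H_2 ≅ 0.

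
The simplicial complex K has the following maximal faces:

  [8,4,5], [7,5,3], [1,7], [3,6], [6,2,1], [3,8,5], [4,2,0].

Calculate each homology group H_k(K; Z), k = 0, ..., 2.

K has 9 vertices, 15 edges, 5 triangles.
rank ∂_0 = 0, rank ∂_1 = 8 ⇒ b_0 = 9 − 0 − 8 = 1; all invariant factors of ∂_1 are 1 so no torsion. So H_0 = Z.
rank ∂_1 = 8, rank ∂_2 = 5 ⇒ b_1 = 15 − 8 − 5 = 2; all invariant factors of ∂_2 are 1 so no torsion. So H_1 = Z^2.
rank ∂_2 = 5, rank ∂_3 = 0 ⇒ b_2 = 5 − 5 − 0 = 0. So H_2 = 0.

H_0 ≅ Z,  H_1 ≅ Z^2,  H_2 = 0.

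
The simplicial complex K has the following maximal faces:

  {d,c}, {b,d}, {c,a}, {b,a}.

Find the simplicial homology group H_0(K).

H_0 ≅ Z.

Take the total order a < b < c < d on the vertex set. Then K (dimension 1) consists of the simplices:

  0-simplices (4): a, b, c, d
  1-simplices (4): ab, ac, bd, cd

so the chain groups are C_0 ≅ Z^4, C_1 ≅ Z^4.

The boundary map ∂_1: C_1 → C_0 sends each edge [p,q] (with p < q) to q − p. For instance
  ∂ab = b − a.
This gives a 4×4 integer matrix of rank 3; reducing to Smith normal form yields diagonal entries (1,1,1).

Computing H_k = (kernel of ∂_k) / (image of ∂_{k+1}):

  H_0: rank C_0 − rank ∂_1 = 4 − 3 = 1, and the invariant factors of ∂_1 are all 1, so H_0 ≅ Z.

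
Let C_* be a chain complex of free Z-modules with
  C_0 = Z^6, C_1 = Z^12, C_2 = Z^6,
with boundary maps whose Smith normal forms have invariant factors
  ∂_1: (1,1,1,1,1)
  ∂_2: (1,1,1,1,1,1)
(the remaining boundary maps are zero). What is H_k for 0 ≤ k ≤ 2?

H_0: b_0 = 6 − 0 − 5 = 1; torsion from ∂_1 factors > 1: none. So H_0 ≅ Z.
H_1: b_1 = 12 − 5 − 6 = 1; torsion from ∂_2 factors > 1: none. So H_1 ≅ Z.
H_2: b_2 = 6 − 6 − 0 = 0; torsion from ∂_3 factors > 1: none. So H_2 ≅ 0.

H_0 ≅ Z,  H_1 ≅ Z,  H_2 = 0.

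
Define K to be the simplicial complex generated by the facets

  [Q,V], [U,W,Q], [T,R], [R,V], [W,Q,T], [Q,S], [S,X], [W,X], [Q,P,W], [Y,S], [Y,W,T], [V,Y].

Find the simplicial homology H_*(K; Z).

H_0 = Z,  H_1 = Z^4,  H_2 = 0.

Fix the vertex order P < Q < R < S < T < U < V < W < X < Y and write every simplex with vertices in increasing order. Then dim K = 2 and the simplices of K are:

  0-simplices (10): P, Q, R, S, T, U, V, W, X, Y
  1-simplices (17): PQ, PW, QS, QT, QU, QV, QW, RT, RV, SX, SY, TW, TY, UW, VY, WX, WY
  2-simplices (4): PQW, QTW, QUW, TWY

giving chain groups C_0 ≅ Z^10, C_1 ≅ Z^17, C_2 ≅ Z^4.

Boundary ∂_1: C_1 → C_0 sends each edge [p,q] (with p < q) to q − p.
The 10×17 boundary matrix has rank 9 and Smith normal form diag(1,1,1,1,1,1,1,1,1).

The boundary map ∂_2: C_2 → C_1 acts by ∂[p,q,r] = [q,r] − [p,r] + [p,q]. For instance
  ∂QUW = UW − QW + QU,
  ∂PQW = QW − PW + PQ.
The resulting 17×4 matrix has rank 4, and its Smith normal form has invariant factors (1,1,1,1).

Reading off H_k = ker ∂_k / im ∂_{k+1}:

  H_0: rank C_0 − rank ∂_1 = 10 − 9 = 1, and the invariant factors of ∂_1 are all 1, so H_0 ≅ Z.
  H_1: rank ker ∂_1 − rank ∂_2 = (17 − 9) − 4 = 4, and the invariant factors of ∂_2 are all 1, so H_1 ≅ Z^4.
  H_2: rank ker ∂_2 − rank ∂_3 = (4 − 4) − 0 = 0, and there is no ∂_3, so H_2 ≅ 0.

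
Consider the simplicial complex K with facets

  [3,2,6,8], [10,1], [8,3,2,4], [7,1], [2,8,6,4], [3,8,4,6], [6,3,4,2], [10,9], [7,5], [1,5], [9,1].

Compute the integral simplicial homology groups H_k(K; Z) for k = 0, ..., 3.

Fix the vertex order 1 < 2 < 3 < 4 < 5 < 6 < 7 < 8 < 9 < 10 and write every simplex with vertices in increasing order. Then dim K = 3 and the simplices of K are:

  0-simplices (10): [1], [2], [3], [4], [5], [6], [7], [8], [9], [10]
  1-simplices (16): [1,5], [1,7], [1,9], [1,10], [2,3], [2,4], [2,6], [2,8], [3,4], [3,6], [3,8], [4,6], [4,8], [5,7], [6,8], [9,10]
  2-simplices (10): [2,3,4], [2,3,6], [2,3,8], [2,4,6], [2,4,8], [2,6,8], [3,4,6], [3,4,8], [3,6,8], [4,6,8]
  3-simplices (5): [2,3,4,6], [2,3,4,8], [2,3,6,8], [2,4,6,8], [3,4,6,8]

giving chain groups C_0 ≅ Z^10, C_1 ≅ Z^16, C_2 ≅ Z^10, C_3 ≅ Z^5.

The boundary map ∂_1: C_1 → C_0 is given by ∂[p,q] = [q] − [p]. For instance
  ∂[4,6] = [6] − [4].
The 10×16 boundary matrix has rank 8 and Smith normal form diag(1,1,1,1,1,1,1,1).

∂_2: C_2 → C_1 sends each 2-simplex [p,q,r] to [q,r] − [p,r] + [p,q]. For instance
  ∂[2,4,8] = [4,8] − [2,8] + [2,4],
  ∂[4,6,8] = [6,8] − [4,8] + [4,6].
The resulting 16×10 matrix has rank 6, and its Smith normal form has invariant factors (1,1,1,1,1,1).

The boundary map ∂_3: C_3 → C_2 sends each 3-simplex σ to the alternating sum Σ_i (−1)^i (σ with its i-th vertex removed). For instance
  ∂[2,3,4,6] = [3,4,6] − [2,4,6] + [2,3,6] − [2,3,4],
  ∂[3,4,6,8] = [4,6,8] − [3,6,8] + [3,4,8] − [3,4,6].
This gives a 10×5 integer matrix of rank 4; reducing to Smith normal form yields diagonal entries (1,1,1,1).

Reading off H_k = ker ∂_k / im ∂_{k+1}:

  H_0: rank C_0 − rank ∂_1 = 10 − 8 = 2, and the invariant factors of ∂_1 are all 1, so H_0 ≅ Z^2.
  H_1: rank ker ∂_1 − rank ∂_2 = (16 − 8) − 6 = 2, and the invariant factors of ∂_2 are all 1, so H_1 ≅ Z^2.
  H_2: rank ker ∂_2 − rank ∂_3 = (10 − 6) − 4 = 0, and the invariant factors of ∂_3 are all 1, so H_2 ≅ 0.
  H_3: rank ker ∂_3 − rank ∂_4 = (5 − 4) − 0 = 1, and there is no ∂_4, so H_3 ≅ Z.

(K is a triangulation of the disjoint union of a wedge of 2 circles and the 3-sphere S^3.)

H_0 ≅ Z^2,  H_1 ≅ Z^2,  H_2 = 0,  H_3 ≅ Z.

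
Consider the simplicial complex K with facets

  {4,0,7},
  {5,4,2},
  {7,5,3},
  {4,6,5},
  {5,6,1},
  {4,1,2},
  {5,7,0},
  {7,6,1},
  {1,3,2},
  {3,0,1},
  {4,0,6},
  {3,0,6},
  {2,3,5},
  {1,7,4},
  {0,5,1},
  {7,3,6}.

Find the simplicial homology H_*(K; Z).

Order the vertices as 0 < 1 < 2 < 3 < 4 < 5 < 6 < 7. Listing each simplex with vertices in this order, K has dimension 2 with simplices:

  0-simplices (8): [0], [1], [2], [3], [4], [5], [6], [7]
  1-simplices (24): (24 of them)
  2-simplices (16): [0,1,3], [0,1,5], [0,3,6], [0,4,6], [0,4,7], [0,5,7], [1,2,3], [1,2,4], [1,4,7], [1,5,6], [1,6,7], [2,3,5], [2,4,5], [3,5,7], [3,6,7], [4,5,6]

Hence C_0 ≅ Z^8, C_1 ≅ Z^24, C_2 ≅ Z^16.

The boundary map ∂_1: C_1 → C_0 maps an edge to its endpoints' difference, ∂[p,q] = q − p. For instance
  ∂[1,7] = [7] − [1].
The 8×24 boundary matrix has rank 7 and Smith normal form diag(1,1,1,1,1,1,1).

∂_2: C_2 → C_1 acts by ∂[p,q,r] = [q,r] − [p,r] + [p,q]. For instance
  ∂[1,6,7] = [6,7] − [1,7] + [1,6],
  ∂[4,5,6] = [5,6] − [4,6] + [4,5].
As a 24×16 matrix over Z this has rank 15, with invariant factors (1,1,1,1,1,1,1,1,1,1,1,1,1,1,1).

Computing H_k = (kernel of ∂_k) / (image of ∂_{k+1}):

  H_0: rank C_0 − rank ∂_1 = 8 − 7 = 1, and the invariant factors of ∂_1 are all 1, so H_0 = Z.
  H_1: rank ker ∂_1 − rank ∂_2 = (24 − 7) − 15 = 2, and the invariant factors of ∂_2 are all 1, so H_1 = Z^2.
  H_2: rank ker ∂_2 − rank ∂_3 = (16 − 15) − 0 = 1, and there is no ∂_3, so H_2 = Z.

(K is a triangulation of the torus T^2.)

H_0 = Z,  H_1 = Z^2,  H_2 = Z.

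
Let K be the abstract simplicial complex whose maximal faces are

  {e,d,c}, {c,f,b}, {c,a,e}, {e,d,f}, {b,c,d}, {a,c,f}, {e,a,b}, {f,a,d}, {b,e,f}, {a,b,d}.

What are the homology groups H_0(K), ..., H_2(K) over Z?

H_0 ≅ Z,  H_1 ≅ Z/2,  H_2 = 0.

Take the total order a < b < c < d < e < f on the vertex set. Then K (dimension 2) consists of the simplices:

  0-simplices (6): a, b, c, d, e, f
  1-simplices (15): ab, ac, ad, ae, af, bc, bd, be, bf, cd, ce, cf, de, df, ef
  2-simplices (10): abd, abe, ace, acf, adf, bcd, bcf, bef, cde, def

giving chain groups C_0 ≅ Z^6, C_1 ≅ Z^15, C_2 ≅ Z^10.

Boundary ∂_1: C_1 → C_0 sends each edge [p,q] (with p < q) to q − p. For instance
  ∂bd = d − b.
This gives a 6×15 integer matrix of rank 5; reducing to Smith normal form yields diagonal entries (1,1,1,1,1).

Boundary ∂_2: C_2 → C_1 sends each 2-simplex [p,q,r] to [q,r] − [p,r] + [p,q]. For instance
  ∂ace = ce − ae + ac,
  ∂def = ef − df + de.
As a 15×10 matrix over Z this has rank 10, with invariant factors (1,1,1,1,1,1,1,1,1,2).

Now H_k = ker ∂_k / im ∂_{k+1}, so:

  H_0: rank C_0 − rank ∂_1 = 6 − 5 = 1, and the invariant factors of ∂_1 are all 1, so H_0 = Z.
  H_1: rank ker ∂_1 − rank ∂_2 = (15 − 5) − 10 = 0, and ∂_2 has invariant factor 2 > 1, so H_1 = Z/2.
  H_2: rank ker ∂_2 − rank ∂_3 = (10 − 10) − 0 = 0, and there is no ∂_3, so H_2 = 0.

As a check, the Euler characteristic is 6 − 15 + 10 = 1, which agrees with 1 − 0 + 0 = 1.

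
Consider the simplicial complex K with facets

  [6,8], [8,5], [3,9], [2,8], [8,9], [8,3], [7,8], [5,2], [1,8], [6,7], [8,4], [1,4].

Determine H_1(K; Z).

Fix the vertex order 1 < 2 < 3 < 4 < 5 < 6 < 7 < 8 < 9 and write every simplex with vertices in increasing order. Then dim K = 1 and the simplices of K are:

  0-simplices (9): [1], [2], [3], [4], [5], [6], [7], [8], [9]
  1-simplices (12): [1,4], [1,8], [2,5], [2,8], [3,8], [3,9], [4,8], [5,8], [6,7], [6,8], [7,8], [8,9]

Hence C_0 ≅ Z^9, C_1 ≅ Z^12.

Boundary ∂_1: C_1 → C_0 sends each edge [p,q] (with p < q) to q − p. For instance
  ∂[4,8] = [8] − [4].
This gives a 9×12 integer matrix of rank 8; reducing to Smith normal form yields diagonal entries (1,1,1,1,1,1,1,1).

Now H_k = ker ∂_k / im ∂_{k+1}, so:

  H_1: rank ker ∂_1 − rank ∂_2 = (12 − 8) − 0 = 4, and there is no ∂_2, so H_1 ≅ Z^4.

H_1 = Z^4.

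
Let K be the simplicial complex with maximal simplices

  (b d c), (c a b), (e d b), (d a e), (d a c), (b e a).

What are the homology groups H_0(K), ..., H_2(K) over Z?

Take the total order a < b < c < d < e on the vertex set. Then K (dimension 2) consists of the simplices:

  0-simplices (5): a, b, c, d, e
  1-simplices (9): ab, ac, ad, ae, bc, bd, be, cd, de
  2-simplices (6): abc, abe, acd, ade, bcd, bde

Hence C_0 ≅ Z^5, C_1 ≅ Z^9, C_2 ≅ Z^6.

The boundary map ∂_1: C_1 → C_0 maps an edge to its endpoints' difference, ∂[p,q] = q − p. For instance
  ∂be = e − b.
This gives a 5×9 integer matrix of rank 4; reducing to Smith normal form yields diagonal entries (1,1,1,1).

∂_2: C_2 → C_1 acts by ∂[p,q,r] = [q,r] − [p,r] + [p,q]. For instance
  ∂bde = de − be + bd,
  ∂ade = de − ae + ad.
This gives a 9×6 integer matrix of rank 5; reducing to Smith normal form yields diagonal entries (1,1,1,1,1).

Reading off H_k = ker ∂_k / im ∂_{k+1}:

  H_0: rank C_0 − rank ∂_1 = 5 − 4 = 1, and the invariant factors of ∂_1 are all 1, so H_0 ≅ Z.
  H_1: rank ker ∂_1 − rank ∂_2 = (9 − 4) − 5 = 0, and the invariant factors of ∂_2 are all 1, so H_1 ≅ 0.
  H_2: rank ker ∂_2 − rank ∂_3 = (6 − 5) − 0 = 1, and there is no ∂_3, so H_2 ≅ Z.

H_0 ≅ Z,  H_1 = 0,  H_2 ≅ Z.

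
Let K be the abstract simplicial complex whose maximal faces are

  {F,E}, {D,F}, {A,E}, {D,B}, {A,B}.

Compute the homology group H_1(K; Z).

H_1 ≅ Z.

K has 5 vertices, 5 edges.
rank ∂_1 = 4, rank ∂_2 = 0 ⇒ b_1 = 5 − 4 − 0 = 1. So H_1 ≅ Z.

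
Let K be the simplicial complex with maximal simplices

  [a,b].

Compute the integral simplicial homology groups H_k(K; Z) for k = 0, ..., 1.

H_0 ≅ Z,  H_1 = 0.

K has 2 vertices, 1 edge.
rank ∂_0 = 0, rank ∂_1 = 1 ⇒ b_0 = 2 − 0 − 1 = 1; all invariant factors of ∂_1 are 1 so no torsion. So H_0 ≅ Z.
rank ∂_1 = 1, rank ∂_2 = 0 ⇒ b_1 = 1 − 1 − 0 = 0. So H_1 ≅ 0.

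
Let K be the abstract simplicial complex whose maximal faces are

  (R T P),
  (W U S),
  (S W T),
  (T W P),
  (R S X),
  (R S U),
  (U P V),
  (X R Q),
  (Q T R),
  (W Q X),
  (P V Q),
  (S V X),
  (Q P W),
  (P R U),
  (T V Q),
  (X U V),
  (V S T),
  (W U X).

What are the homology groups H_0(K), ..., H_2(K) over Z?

K has 9 vertices, 27 edges, 18 triangles.
rank ∂_0 = 0, rank ∂_1 = 8 ⇒ b_0 = 9 − 0 − 8 = 1; all invariant factors of ∂_1 are 1 so no torsion. So H_0 = Z.
rank ∂_1 = 8, rank ∂_2 = 18 ⇒ b_1 = 27 − 8 − 18 = 1; ∂_2 has invariant factor(s) [2] giving torsion. So H_1 = Z ⊕ Z/2Z.
rank ∂_2 = 18, rank ∂_3 = 0 ⇒ b_2 = 18 − 18 − 0 = 0. So H_2 = 0.

H_0 ≅ Z,  H_1 ≅ Z ⊕ Z/2Z,  H_2 = 0.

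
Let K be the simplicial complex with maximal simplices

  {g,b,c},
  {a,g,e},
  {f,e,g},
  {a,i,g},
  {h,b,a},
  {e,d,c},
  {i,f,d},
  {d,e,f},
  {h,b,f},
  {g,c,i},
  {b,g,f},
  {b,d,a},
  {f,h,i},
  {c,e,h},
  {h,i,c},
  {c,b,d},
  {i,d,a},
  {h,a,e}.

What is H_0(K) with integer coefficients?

H_0 = Z.

Fix the vertex order a < b < c < d < e < f < g < h < i and write every simplex with vertices in increasing order. Then dim K = 2 and the simplices of K are:

  0-simplices (9): a, b, c, d, e, f, g, h, i
  1-simplices (27): ab, ad, ae, ag, ah, ai, bc, bd, bf, bg, bh, cd, ce, cg, ch, ci, de, df, di, ef, eg, eh, fg, fh, fi, gi, hi
  2-simplices (18): abd, abh, adi, aeg, aeh, agi, bcd, bcg, bfg, bfh, cde, ceh, cgi, chi, def, dfi, efg, fhi

so the chain groups are C_0 ≅ Z^9, C_1 ≅ Z^27, C_2 ≅ Z^18.

∂_1: C_1 → C_0 maps an edge to its endpoints' difference, ∂[p,q] = q − p.
The 9×27 boundary matrix has rank 8 and Smith normal form diag(1,1,1,1,1,1,1,1).

∂_2: C_2 → C_1 sends each 2-simplex [p,q,r] to [q,r] − [p,r] + [p,q]. For instance
  ∂dfi = fi − di + df,
  ∂agi = gi − ai + ag.
As a 27×18 matrix over Z this has rank 17, with invariant factors (1,1,1,1,1,1,1,1,1,1,1,1,1,1,1,1,1).

Now H_k = ker ∂_k / im ∂_{k+1}, so:

  H_0: rank C_0 − rank ∂_1 = 9 − 8 = 1, and the invariant factors of ∂_1 are all 1, so H_0 = Z.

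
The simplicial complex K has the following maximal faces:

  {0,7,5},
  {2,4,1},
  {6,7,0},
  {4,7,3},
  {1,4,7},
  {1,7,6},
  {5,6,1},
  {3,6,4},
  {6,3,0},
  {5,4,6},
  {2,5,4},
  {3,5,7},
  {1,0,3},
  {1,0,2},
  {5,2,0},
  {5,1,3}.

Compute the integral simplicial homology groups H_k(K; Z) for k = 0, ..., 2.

H_0 ≅ Z,  H_1 ≅ Z^2,  H_2 ≅ Z.

We work with the vertex ordering 0 < 1 < 2 < 3 < 4 < 5 < 6 < 7. The simplices of K, each written with vertices in increasing order, are:

  0-simplices (8): [0], [1], [2], [3], [4], [5], [6], [7]
  1-simplices (24): (24 of them)
  2-simplices (16): [0,1,2], [0,1,3], [0,2,5], [0,3,6], [0,5,7], [0,6,7], [1,2,4], [1,3,5], [1,4,7], [1,5,6], [1,6,7], [2,4,5], [3,4,6], [3,4,7], [3,5,7], [4,5,6]

Hence C_0 ≅ Z^8, C_1 ≅ Z^24, C_2 ≅ Z^16.

∂_1: C_1 → C_0 sends each edge [p,q] (with p < q) to q − p. For instance
  ∂[2,5] = [5] − [2].
The resulting 8×24 matrix has rank 7, and its Smith normal form has invariant factors (1,1,1,1,1,1,1).

Boundary ∂_2: C_2 → C_1 acts by ∂[p,q,r] = [q,r] − [p,r] + [p,q]. For instance
  ∂[3,4,6] = [4,6] − [3,6] + [3,4],
  ∂[1,5,6] = [5,6] − [1,6] + [1,5].
The resulting 24×16 matrix has rank 15, and its Smith normal form has invariant factors (1,1,1,1,1,1,1,1,1,1,1,1,1,1,1).

Computing H_k = (kernel of ∂_k) / (image of ∂_{k+1}):

  H_0: rank C_0 − rank ∂_1 = 8 − 7 = 1, and the invariant factors of ∂_1 are all 1, so H_0 = Z.
  H_1: rank ker ∂_1 − rank ∂_2 = (24 − 7) − 15 = 2, and the invariant factors of ∂_2 are all 1, so H_1 = Z^2.
  H_2: rank ker ∂_2 − rank ∂_3 = (16 − 15) − 0 = 1, and there is no ∂_3, so H_2 = Z.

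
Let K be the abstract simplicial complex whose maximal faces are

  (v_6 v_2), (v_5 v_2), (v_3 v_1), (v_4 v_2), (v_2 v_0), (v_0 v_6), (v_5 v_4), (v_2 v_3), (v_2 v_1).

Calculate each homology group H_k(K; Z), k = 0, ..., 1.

K has 7 vertices, 9 edges.
rank ∂_0 = 0, rank ∂_1 = 6 ⇒ b_0 = 7 − 0 − 6 = 1; all invariant factors of ∂_1 are 1 so no torsion. So H_0 ≅ Z.
rank ∂_1 = 6, rank ∂_2 = 0 ⇒ b_1 = 9 − 6 − 0 = 3. So H_1 ≅ Z^3.

H_0 = Z,  H_1 = Z^3.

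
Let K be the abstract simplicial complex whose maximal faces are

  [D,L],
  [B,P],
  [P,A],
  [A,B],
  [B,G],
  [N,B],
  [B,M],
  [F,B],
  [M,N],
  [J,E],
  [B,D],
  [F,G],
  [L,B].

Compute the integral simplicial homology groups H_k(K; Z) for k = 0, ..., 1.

Take the total order A < B < D < E < F < G < J < L < M < N < P on the vertex set. Then K (dimension 1) consists of the simplices:

  0-simplices (11): A, B, D, E, F, G, J, L, M, N, P
  1-simplices (13): AB, AP, BD, BF, BG, BL, BM, BN, BP, DL, EJ, FG, MN

Hence C_0 ≅ Z^11, C_1 ≅ Z^13.

∂_1: C_1 → C_0 maps an edge to its endpoints' difference, ∂[p,q] = q − p. For instance
  ∂BN = N − B.
The 11×13 boundary matrix has rank 9 and Smith normal form diag(1,1,1,1,1,1,1,1,1).

Computing H_k = (kernel of ∂_k) / (image of ∂_{k+1}):

  H_0: rank C_0 − rank ∂_1 = 11 − 9 = 2, and the invariant factors of ∂_1 are all 1, so H_0 ≅ Z^2.
  H_1: rank ker ∂_1 − rank ∂_2 = (13 − 9) − 0 = 4, and there is no ∂_2, so H_1 ≅ Z^4.

H_0 ≅ Z^2,  H_1 ≅ Z^4.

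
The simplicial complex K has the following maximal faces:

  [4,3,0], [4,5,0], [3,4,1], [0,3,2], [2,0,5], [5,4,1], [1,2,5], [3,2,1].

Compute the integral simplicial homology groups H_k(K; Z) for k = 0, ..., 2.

H_0 ≅ Z,  H_1 = 0,  H_2 ≅ Z.

Take the total order 0 < 1 < 2 < 3 < 4 < 5 on the vertex set. Then K (dimension 2) consists of the simplices:

  0-simplices (6): [0], [1], [2], [3], [4], [5]
  1-simplices (12): [0,2], [0,3], [0,4], [0,5], [1,2], [1,3], [1,4], [1,5], [2,3], [2,5], [3,4], [4,5]
  2-simplices (8): [0,2,3], [0,2,5], [0,3,4], [0,4,5], [1,2,3], [1,2,5], [1,3,4], [1,4,5]

Hence C_0 ≅ Z^6, C_1 ≅ Z^12, C_2 ≅ Z^8.

∂_1: C_1 → C_0 sends each edge [p,q] (with p < q) to q − p.
The resulting 6×12 matrix has rank 5, and its Smith normal form has invariant factors (1,1,1,1,1).

The boundary map ∂_2: C_2 → C_1 maps a triangle to the signed sum of its edges. For instance
  ∂[1,2,5] = [2,5] − [1,5] + [1,2],
  ∂[1,3,4] = [3,4] − [1,4] + [1,3].
The resulting 12×8 matrix has rank 7, and its Smith normal form has invariant factors (1,1,1,1,1,1,1).

Reading off H_k = ker ∂_k / im ∂_{k+1}:

  H_0: rank C_0 − rank ∂_1 = 6 − 5 = 1, and the invariant factors of ∂_1 are all 1, so H_0 = Z.
  H_1: rank ker ∂_1 − rank ∂_2 = (12 − 5) − 7 = 0, and the invariant factors of ∂_2 are all 1, so H_1 = 0.
  H_2: rank ker ∂_2 − rank ∂_3 = (8 − 7) − 0 = 1, and there is no ∂_3, so H_2 = Z.

As a check, the Euler characteristic is 6 − 12 + 8 = 2, which agrees with 1 − 0 + 1 = 2.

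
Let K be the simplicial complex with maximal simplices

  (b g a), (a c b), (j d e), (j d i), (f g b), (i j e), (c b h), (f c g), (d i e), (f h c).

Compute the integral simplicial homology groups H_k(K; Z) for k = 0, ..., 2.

Fix the vertex order a < b < c < d < e < f < g < h < i < j and write every simplex with vertices in increasing order. Then dim K = 2 and the simplices of K are:

  0-simplices (10): a, b, c, d, e, f, g, h, i, j
  1-simplices (18): ab, ac, ag, bc, bf, bg, bh, cf, cg, ch, de, di, dj, ei, ej, fg, fh, ij
  2-simplices (10): abc, abg, bch, bfg, cfg, cfh, dei, dej, dij, eij

giving chain groups C_0 ≅ Z^10, C_1 ≅ Z^18, C_2 ≅ Z^10.

Boundary ∂_1: C_1 → C_0 maps an edge to its endpoints' difference, ∂[p,q] = q − p. For instance
  ∂fh = h − f.
This gives a 10×18 integer matrix of rank 8; reducing to Smith normal form yields diagonal entries (1,1,1,1,1,1,1,1).

The boundary map ∂_2: C_2 → C_1 maps a triangle to the signed sum of its edges. For instance
  ∂dij = ij − dj + di,
  ∂abc = bc − ac + ab.
The resulting 18×10 matrix has rank 9, and its Smith normal form has invariant factors (1,1,1,1,1,1,1,1,1).

Now H_k = ker ∂_k / im ∂_{k+1}, so:

  H_0: rank C_0 − rank ∂_1 = 10 − 8 = 2, and the invariant factors of ∂_1 are all 1, so H_0 = Z^2.
  H_1: rank ker ∂_1 − rank ∂_2 = (18 − 8) − 9 = 1, and the invariant factors of ∂_2 are all 1, so H_1 = Z.
  H_2: rank ker ∂_2 − rank ∂_3 = (10 − 9) − 0 = 1, and there is no ∂_3, so H_2 = Z.

As a check, the Euler characteristic is 10 − 18 + 10 = 2, which agrees with 2 − 1 + 1 = 2.
(K is a triangulation of the disjoint union of the 2-sphere S^2 and the cylinder S^1 x I.)

H_0 ≅ Z^2,  H_1 ≅ Z,  H_2 ≅ Z.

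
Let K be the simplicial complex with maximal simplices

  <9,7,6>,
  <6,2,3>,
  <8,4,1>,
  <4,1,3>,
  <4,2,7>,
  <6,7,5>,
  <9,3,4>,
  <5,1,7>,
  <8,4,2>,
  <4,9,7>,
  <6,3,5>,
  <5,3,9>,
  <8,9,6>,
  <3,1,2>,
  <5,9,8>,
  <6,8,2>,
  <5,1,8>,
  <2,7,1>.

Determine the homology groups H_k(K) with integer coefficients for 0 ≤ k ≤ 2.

Order the vertices as 1 < 2 < 3 < 4 < 5 < 6 < 7 < 8 < 9. Listing each simplex with vertices in this order, K has dimension 2 with simplices:

  0-simplices (9): [1], [2], [3], [4], [5], [6], [7], [8], [9]
  1-simplices (27): (27 of them)
  2-simplices (18): [1,2,3], [1,2,7], [1,3,4], [1,4,8], [1,5,7], [1,5,8], [2,3,6], [2,4,7], [2,4,8], [2,6,8], [3,4,9], [3,5,6], [3,5,9], [4,7,9], [5,6,7], [5,8,9], [6,7,9], [6,8,9]

Hence C_0 ≅ Z^9, C_1 ≅ Z^27, C_2 ≅ Z^18.

Boundary ∂_1: C_1 → C_0 is given by ∂[p,q] = [q] − [p].
The 9×27 boundary matrix has rank 8 and Smith normal form diag(1,1,1,1,1,1,1,1).

The boundary map ∂_2: C_2 → C_1 maps a triangle to the signed sum of its edges. For instance
  ∂[1,2,7] = [2,7] − [1,7] + [1,2],
  ∂[1,3,4] = [3,4] − [1,4] + [1,3].
As a 27×18 matrix over Z this has rank 18, with invariant factors (1,1,1,1,1,1,1,1,1,1,1,1,1,1,1,1,1,2).

From H_k ≅ ker(∂_k) / im(∂_{k+1}) we obtain:

  H_0: rank C_0 − rank ∂_1 = 9 − 8 = 1, and the invariant factors of ∂_1 are all 1, so H_0 = Z.
  H_1: rank ker ∂_1 − rank ∂_2 = (27 − 8) − 18 = 1, and ∂_2 has invariant factor 2 > 1, so H_1 = Z × Z/2.
  H_2: rank ker ∂_2 − rank ∂_3 = (18 − 18) − 0 = 0, and there is no ∂_3, so H_2 = 0.

H_0 = Z,  H_1 = Z × Z/2,  H_2 = 0.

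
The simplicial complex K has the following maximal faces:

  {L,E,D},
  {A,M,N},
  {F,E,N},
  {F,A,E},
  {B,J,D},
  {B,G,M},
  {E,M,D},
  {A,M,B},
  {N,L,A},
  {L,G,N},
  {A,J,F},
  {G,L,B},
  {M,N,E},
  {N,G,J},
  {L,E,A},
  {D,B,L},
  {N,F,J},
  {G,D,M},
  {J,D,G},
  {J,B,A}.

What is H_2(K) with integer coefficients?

Fix the vertex order A < B < D < E < F < G < J < L < M < N and write every simplex with vertices in increasing order. Then dim K = 2 and the simplices of K are:

  0-simplices (10): A, B, D, E, F, G, J, L, M, N
  1-simplices (30): AB, AE, AF, AJ, AL, AM, AN, BD, BG, BJ, BL, BM, DE, DG, DJ, DL, DM, EF, EL, EM, EN, FJ, FN, GJ, GL, GM, GN, JN, LN, MN
  2-simplices (20): ABJ, ABM, AEF, AEL, AFJ, ALN, AMN, BDJ, BDL, BGL, BGM, DEL, DEM, DGJ, DGM, EFN, EMN, FJN, GJN, GLN

so the chain groups are C_0 ≅ Z^10, C_1 ≅ Z^30, C_2 ≅ Z^20.

The boundary map ∂_1: C_1 → C_0 maps an edge to its endpoints' difference, ∂[p,q] = q − p.
The 10×30 boundary matrix has rank 9 and Smith normal form diag(1,1,1,1,1,1,1,1,1).

Boundary ∂_2: C_2 → C_1 maps a triangle to the signed sum of its edges. For instance
  ∂AFJ = FJ − AJ + AF,
  ∂ABJ = BJ − AJ + AB.
The 30×20 boundary matrix has rank 20 and Smith normal form diag(1,1,1,1,1,1,1,1,1,1,1,1,1,1,1,1,1,1,1,2).

Computing H_k = (kernel of ∂_k) / (image of ∂_{k+1}):

  H_2: rank ker ∂_2 − rank ∂_3 = (20 − 20) − 0 = 0, and there is no ∂_3, so H_2 = 0.

H_2 ≅ 0.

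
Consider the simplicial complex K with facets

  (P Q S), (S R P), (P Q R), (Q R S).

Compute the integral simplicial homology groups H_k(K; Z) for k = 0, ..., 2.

Order the vertices as P < Q < R < S. Listing each simplex with vertices in this order, K has dimension 2 with simplices:

  0-simplices (4): P, Q, R, S
  1-simplices (6): PQ, PR, PS, QR, QS, RS
  2-simplices (4): PQR, PQS, PRS, QRS

Hence C_0 ≅ Z^4, C_1 ≅ Z^6, C_2 ≅ Z^4.

∂_1: C_1 → C_0 sends each edge [p,q] (with p < q) to q − p. For instance
  ∂PS = S − P.
The 4×6 boundary matrix has rank 3 and Smith normal form diag(1,1,1).

The boundary map ∂_2: C_2 → C_1 sends each 2-simplex [p,q,r] to [q,r] − [p,r] + [p,q]. For instance
  ∂PQR = QR − PR + PQ,
  ∂QRS = RS − QS + QR.
As a 6×4 matrix over Z this has rank 3, with invariant factors (1,1,1).

Reading off H_k = ker ∂_k / im ∂_{k+1}:

  H_0: rank C_0 − rank ∂_1 = 4 − 3 = 1, and the invariant factors of ∂_1 are all 1, so H_0 ≅ Z.
  H_1: rank ker ∂_1 − rank ∂_2 = (6 − 3) − 3 = 0, and the invariant factors of ∂_2 are all 1, so H_1 ≅ 0.
  H_2: rank ker ∂_2 − rank ∂_3 = (4 − 3) − 0 = 1, and there is no ∂_3, so H_2 ≅ Z.

H_0 ≅ Z,  H_1 = 0,  H_2 ≅ Z.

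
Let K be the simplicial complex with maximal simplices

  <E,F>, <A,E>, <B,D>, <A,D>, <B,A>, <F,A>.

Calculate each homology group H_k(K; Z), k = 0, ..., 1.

H_0 = Z,  H_1 = Z^2.

Take the total order A < B < D < E < F on the vertex set. Then K (dimension 1) consists of the simplices:

  0-simplices (5): A, B, D, E, F
  1-simplices (6): AB, AD, AE, AF, BD, EF

Hence C_0 ≅ Z^5, C_1 ≅ Z^6.

∂_1: C_1 → C_0 sends each edge [p,q] (with p < q) to q − p.
This gives a 5×6 integer matrix of rank 4; reducing to Smith normal form yields diagonal entries (1,1,1,1).

Reading off H_k = ker ∂_k / im ∂_{k+1}:

  H_0: rank C_0 − rank ∂_1 = 5 − 4 = 1, and the invariant factors of ∂_1 are all 1, so H_0 ≅ Z.
  H_1: rank ker ∂_1 − rank ∂_2 = (6 − 4) − 0 = 2, and there is no ∂_2, so H_1 ≅ Z^2.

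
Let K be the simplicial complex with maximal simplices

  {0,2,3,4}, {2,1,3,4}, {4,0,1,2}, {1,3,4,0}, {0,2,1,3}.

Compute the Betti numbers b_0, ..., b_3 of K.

Order the vertices as 0 < 1 < 2 < 3 < 4. Listing each simplex with vertices in this order, K has dimension 3 with simplices:

  0-simplices (5): [0], [1], [2], [3], [4]
  1-simplices (10): [0,1], [0,2], [0,3], [0,4], [1,2], [1,3], [1,4], [2,3], [2,4], [3,4]
  2-simplices (10): [0,1,2], [0,1,3], [0,1,4], [0,2,3], [0,2,4], [0,3,4], [1,2,3], [1,2,4], [1,3,4], [2,3,4]
  3-simplices (5): [0,1,2,3], [0,1,2,4], [0,1,3,4], [0,2,3,4], [1,2,3,4]

Hence C_0 ≅ Z^5, C_1 ≅ Z^10, C_2 ≅ Z^10, C_3 ≅ Z^5.

The boundary map ∂_1: C_1 → C_0 maps an edge to its endpoints' difference, ∂[p,q] = q − p. For instance
  ∂[0,4] = [4] − [0].
The resulting 5×10 matrix has rank 4, and its Smith normal form has invariant factors (1,1,1,1).

The boundary map ∂_2: C_2 → C_1 sends each 2-simplex [p,q,r] to [q,r] − [p,r] + [p,q]. For instance
  ∂[0,1,2] = [1,2] − [0,2] + [0,1],
  ∂[0,2,4] = [2,4] − [0,4] + [0,2].
As a 10×10 matrix over Z this has rank 6, with invariant factors (1,1,1,1,1,1).

Boundary ∂_3: C_3 → C_2 sends each 3-simplex σ to the alternating sum Σ_i (−1)^i (σ with its i-th vertex removed). For instance
  ∂[0,1,3,4] = [1,3,4] − [0,3,4] + [0,1,4] − [0,1,3],
  ∂[1,2,3,4] = [2,3,4] − [1,3,4] + [1,2,4] − [1,2,3].
The 10×5 boundary matrix has rank 4 and Smith normal form diag(1,1,1,1).

Reading off H_k = ker ∂_k / im ∂_{k+1}:

  H_0: rank C_0 − rank ∂_1 = 5 − 4 = 1, and the invariant factors of ∂_1 are all 1, so H_0 = Z.
  H_1: rank ker ∂_1 − rank ∂_2 = (10 − 4) − 6 = 0, and the invariant factors of ∂_2 are all 1, so H_1 = 0.
  H_2: rank ker ∂_2 − rank ∂_3 = (10 − 6) − 4 = 0, and the invariant factors of ∂_3 are all 1, so H_2 = 0.
  H_3: rank ker ∂_3 − rank ∂_4 = (5 − 4) − 0 = 1, and there is no ∂_4, so H_3 = Z.

Hence the Betti numbers are b_0 = 1, b_1 = 0, b_2 = 0, b_3 = 1.

b_0 = 1, b_1 = 0, b_2 = 0, b_3 = 1.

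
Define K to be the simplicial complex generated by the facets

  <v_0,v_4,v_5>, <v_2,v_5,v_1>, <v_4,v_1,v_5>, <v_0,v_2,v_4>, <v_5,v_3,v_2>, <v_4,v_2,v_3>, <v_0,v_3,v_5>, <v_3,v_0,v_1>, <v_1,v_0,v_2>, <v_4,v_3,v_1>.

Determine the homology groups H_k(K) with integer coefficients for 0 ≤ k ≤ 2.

H_0 ≅ Z,  H_1 ≅ Z/2,  H_2 = 0.

Take the total order v_0 < v_1 < v_2 < v_3 < v_4 < v_5 on the vertex set. Then K (dimension 2) consists of the simplices:

  0-simplices (6): [v_0], [v_1], [v_2], [v_3], [v_4], [v_5]
  1-simplices (15): (15 of them)
  2-simplices (10): [v_0,v_1,v_2], [v_0,v_1,v_3], [v_0,v_2,v_4], [v_0,v_3,v_5], [v_0,v_4,v_5], [v_1,v_2,v_5], [v_1,v_3,v_4], [v_1,v_4,v_5], [v_2,v_3,v_4], [v_2,v_3,v_5]

so the chain groups are C_0 ≅ Z^6, C_1 ≅ Z^15, C_2 ≅ Z^10.

∂_1: C_1 → C_0 is given by ∂[p,q] = [q] − [p]. For instance
  ∂[v_0,v_3] = [v_3] − [v_0].
As a 6×15 matrix over Z this has rank 5, with invariant factors (1,1,1,1,1).

The boundary map ∂_2: C_2 → C_1 maps a triangle to the signed sum of its edges. For instance
  ∂[v_1,v_2,v_5] = [v_2,v_5] − [v_1,v_5] + [v_1,v_2],
  ∂[v_0,v_4,v_5] = [v_4,v_5] − [v_0,v_5] + [v_0,v_4].
The resulting 15×10 matrix has rank 10, and its Smith normal form has invariant factors (1,1,1,1,1,1,1,1,1,2).

From H_k ≅ ker(∂_k) / im(∂_{k+1}) we obtain:

  H_0: rank C_0 − rank ∂_1 = 6 − 5 = 1, and the invariant factors of ∂_1 are all 1, so H_0 = Z.
  H_1: rank ker ∂_1 − rank ∂_2 = (15 − 5) − 10 = 0, and ∂_2 has invariant factor 2 > 1, so H_1 = Z/2.
  H_2: rank ker ∂_2 − rank ∂_3 = (10 − 10) − 0 = 0, and there is no ∂_3, so H_2 = 0.

(K is a triangulation of the real projective plane RP^2.)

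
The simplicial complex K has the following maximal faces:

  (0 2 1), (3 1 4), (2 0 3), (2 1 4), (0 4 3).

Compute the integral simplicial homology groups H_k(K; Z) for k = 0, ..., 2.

H_0 = Z,  H_1 = Z,  H_2 = 0.

Order the vertices as 0 < 1 < 2 < 3 < 4. Listing each simplex with vertices in this order, K has dimension 2 with simplices:

  0-simplices (5): [0], [1], [2], [3], [4]
  1-simplices (10): [0,1], [0,2], [0,3], [0,4], [1,2], [1,3], [1,4], [2,3], [2,4], [3,4]
  2-simplices (5): [0,1,2], [0,2,3], [0,3,4], [1,2,4], [1,3,4]

so the chain groups are C_0 ≅ Z^5, C_1 ≅ Z^10, C_2 ≅ Z^5.

Boundary ∂_1: C_1 → C_0 sends each edge [p,q] (with p < q) to q − p.
As a 5×10 matrix over Z this has rank 4, with invariant factors (1,1,1,1).

The boundary map ∂_2: C_2 → C_1 acts by ∂[p,q,r] = [q,r] − [p,r] + [p,q]. For instance
  ∂[0,3,4] = [3,4] − [0,4] + [0,3],
  ∂[1,3,4] = [3,4] − [1,4] + [1,3].
This gives a 10×5 integer matrix of rank 5; reducing to Smith normal form yields diagonal entries (1,1,1,1,1).

Now H_k = ker ∂_k / im ∂_{k+1}, so:

  H_0: rank C_0 − rank ∂_1 = 5 − 4 = 1, and the invariant factors of ∂_1 are all 1, so H_0 ≅ Z.
  H_1: rank ker ∂_1 − rank ∂_2 = (10 − 4) − 5 = 1, and the invariant factors of ∂_2 are all 1, so H_1 ≅ Z.
  H_2: rank ker ∂_2 − rank ∂_3 = (5 − 5) − 0 = 0, and there is no ∂_3, so H_2 ≅ 0.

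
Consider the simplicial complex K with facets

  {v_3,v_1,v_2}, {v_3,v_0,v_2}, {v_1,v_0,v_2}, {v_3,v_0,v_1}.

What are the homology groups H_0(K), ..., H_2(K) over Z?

H_0 = Z,  H_1 = 0,  H_2 = Z.

We work with the vertex ordering v_0 < v_1 < v_2 < v_3. The simplices of K, each written with vertices in increasing order, are:

  0-simplices (4): [v_0], [v_1], [v_2], [v_3]
  1-simplices (6): [v_0,v_1], [v_0,v_2], [v_0,v_3], [v_1,v_2], [v_1,v_3], [v_2,v_3]
  2-simplices (4): [v_0,v_1,v_2], [v_0,v_1,v_3], [v_0,v_2,v_3], [v_1,v_2,v_3]

Hence C_0 ≅ Z^4, C_1 ≅ Z^6, C_2 ≅ Z^4.

Boundary ∂_1: C_1 → C_0 maps an edge to its endpoints' difference, ∂[p,q] = q − p.
The resulting 4×6 matrix has rank 3, and its Smith normal form has invariant factors (1,1,1).

∂_2: C_2 → C_1 maps a triangle to the signed sum of its edges. For instance
  ∂[v_0,v_1,v_3] = [v_1,v_3] − [v_0,v_3] + [v_0,v_1],
  ∂[v_1,v_2,v_3] = [v_2,v_3] − [v_1,v_3] + [v_1,v_2].
As a 6×4 matrix over Z this has rank 3, with invariant factors (1,1,1).

Now H_k = ker ∂_k / im ∂_{k+1}, so:

  H_0: rank C_0 − rank ∂_1 = 4 − 3 = 1, and the invariant factors of ∂_1 are all 1, so H_0 ≅ Z.
  H_1: rank ker ∂_1 − rank ∂_2 = (6 − 3) − 3 = 0, and the invariant factors of ∂_2 are all 1, so H_1 ≅ 0.
  H_2: rank ker ∂_2 − rank ∂_3 = (4 − 3) − 0 = 1, and there is no ∂_3, so H_2 ≅ Z.

As a check, the Euler characteristic is 4 − 6 + 4 = 2, which agrees with 1 − 0 + 1 = 2.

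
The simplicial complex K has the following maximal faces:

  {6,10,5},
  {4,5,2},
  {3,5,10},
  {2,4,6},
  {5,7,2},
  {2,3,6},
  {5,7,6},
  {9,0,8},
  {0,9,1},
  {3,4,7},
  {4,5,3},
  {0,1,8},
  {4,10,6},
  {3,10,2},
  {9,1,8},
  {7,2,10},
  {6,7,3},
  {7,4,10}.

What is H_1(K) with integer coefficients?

Order the vertices as 0 < 1 < 2 < 3 < 4 < 5 < 6 < 7 < 8 < 9 < 10. Listing each simplex with vertices in this order, K has dimension 2 with simplices:

  0-simplices (11): [0], [1], [2], [3], [4], [5], [6], [7], [8], [9], [10]
  1-simplices (27): (27 of them)
  2-simplices (18): (18 of them)

so the chain groups are C_0 ≅ Z^11, C_1 ≅ Z^27, C_2 ≅ Z^18.

Boundary ∂_1: C_1 → C_0 sends each edge [p,q] (with p < q) to q − p. For instance
  ∂[8,9] = [9] − [8].
As a 11×27 matrix over Z this has rank 9, with invariant factors (1,1,1,1,1,1,1,1,1).

Boundary ∂_2: C_2 → C_1 acts by ∂[p,q,r] = [q,r] − [p,r] + [p,q]. For instance
  ∂[3,6,7] = [6,7] − [3,7] + [3,6],
  ∂[5,6,10] = [6,10] − [5,10] + [5,6].
The resulting 27×18 matrix has rank 16, and its Smith normal form has invariant factors (1,1,1,1,1,1,1,1,1,1,1,1,1,1,1,1).

Reading off H_k = ker ∂_k / im ∂_{k+1}:

  H_1: rank ker ∂_1 − rank ∂_2 = (27 − 9) − 16 = 2, and the invariant factors of ∂_2 are all 1, so H_1 ≅ Z^2.

H_1 ≅ Z^2.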